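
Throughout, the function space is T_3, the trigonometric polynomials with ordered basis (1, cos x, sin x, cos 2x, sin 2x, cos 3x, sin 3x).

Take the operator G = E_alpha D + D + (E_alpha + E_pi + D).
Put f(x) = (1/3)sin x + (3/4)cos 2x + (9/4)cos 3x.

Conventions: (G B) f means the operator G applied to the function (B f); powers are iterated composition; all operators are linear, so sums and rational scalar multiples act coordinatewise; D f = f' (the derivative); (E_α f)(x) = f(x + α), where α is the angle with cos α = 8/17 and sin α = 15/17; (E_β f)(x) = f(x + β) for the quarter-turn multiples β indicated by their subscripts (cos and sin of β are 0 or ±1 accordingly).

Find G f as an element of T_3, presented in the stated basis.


D f = (1/3)cos x - (3/2)sin 2x - (27/4)sin 3x
E_alpha D f = (8/51)cos x - (5/17)sin x - (360/289)cos 2x + (483/578)sin 2x + (13365/19652)cos 3x + (32994/4913)sin 3x
D f = (1/3)cos x - (3/2)sin 2x - (27/4)sin 3x
E_alpha f = (5/17)cos x + (8/51)sin x - (483/1156)cos 2x - (180/289)sin 2x - (10998/4913)cos 3x + (4455/19652)sin 3x
E_pi f = -(1/3)sin x + (3/4)cos 2x - (9/4)cos 3x
D f = (1/3)cos x - (3/2)sin 2x - (27/4)sin 3x
(E_alpha + E_pi + D) f = (32/51)cos x - (3/17)sin x + (96/289)cos 2x - (1227/578)sin 2x - (88209/19652)cos 3x - (32049/4913)sin 3x
(E_alpha D + D + (E_alpha + E_pi + D)) f = (19/17)cos x - (8/17)sin x - (264/289)cos 2x - (1611/578)sin 2x - (18711/4913)cos 3x - (128871/19652)sin 3x

the image equals g(x) = (19/17)cos x - (8/17)sin x - (264/289)cos 2x - (1611/578)sin 2x - (18711/4913)cos 3x - (128871/19652)sin 3x


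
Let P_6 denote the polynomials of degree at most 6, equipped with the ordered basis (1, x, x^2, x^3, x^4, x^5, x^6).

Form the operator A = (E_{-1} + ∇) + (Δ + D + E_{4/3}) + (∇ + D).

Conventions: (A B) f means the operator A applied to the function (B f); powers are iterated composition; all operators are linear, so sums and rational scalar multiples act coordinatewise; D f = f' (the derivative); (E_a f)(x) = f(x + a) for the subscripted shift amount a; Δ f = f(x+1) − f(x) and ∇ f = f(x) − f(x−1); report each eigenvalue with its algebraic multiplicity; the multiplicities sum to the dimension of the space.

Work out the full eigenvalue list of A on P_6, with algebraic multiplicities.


image of 1: 2
image of x: 2x + 16/3
image of x^2: 2x^2 + (32/3)x + 16/9
image of x^3: 2x^3 + 16x^2 + (16/3)x + 118/27
image of x^4: 2x^4 + (64/3)x^3 + (32/3)x^2 + (472/27)x + 256/81
image of x^5: 2x^5 + (80/3)x^4 + (160/9)x^3 + (1180/27)x^2 + (1280/81)x + 1510/243
image of x^6: 2x^6 + 32x^5 + (80/3)x^4 + (2360/27)x^3 + (1280/27)x^2 + (3020/81)x + 4096/729
the matrix is upper triangular; its diagonal is (2, 2, 2, 2, 2, 2, 2)
for a triangular matrix the eigenvalues are the diagonal entries, with algebraic multiplicity their repetition count

λ = 2 (multiplicity 7)


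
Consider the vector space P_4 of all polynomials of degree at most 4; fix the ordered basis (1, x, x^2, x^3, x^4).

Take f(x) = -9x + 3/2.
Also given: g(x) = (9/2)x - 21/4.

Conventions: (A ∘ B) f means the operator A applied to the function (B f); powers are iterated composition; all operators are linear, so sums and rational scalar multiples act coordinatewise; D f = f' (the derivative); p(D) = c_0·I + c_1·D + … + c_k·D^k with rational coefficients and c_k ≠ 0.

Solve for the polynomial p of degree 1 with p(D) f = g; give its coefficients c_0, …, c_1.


D^0 f = -9x + 3/2
D^1 f = -9
matching coefficients of g against c_0 f + c_1 Df + … from the top degree down determines the c_i
solution: c_0 = -1/2, c_1 = 1/2

p(D) = -(1/2)·I + (1/2)·D, i.e. c_0 = -1/2, c_1 = 1/2


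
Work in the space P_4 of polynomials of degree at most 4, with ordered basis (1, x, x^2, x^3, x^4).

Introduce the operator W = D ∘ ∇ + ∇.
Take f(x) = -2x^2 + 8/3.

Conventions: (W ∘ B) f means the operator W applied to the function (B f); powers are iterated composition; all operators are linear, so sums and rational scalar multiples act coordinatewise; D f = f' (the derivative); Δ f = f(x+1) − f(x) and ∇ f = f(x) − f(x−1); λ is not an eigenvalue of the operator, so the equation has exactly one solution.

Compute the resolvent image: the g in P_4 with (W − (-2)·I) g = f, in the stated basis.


write g with unknown coordinates in the stated basis and equate coefficients in (W − (-2)·I) g = f
solving from the highest basis element down gives g = -x^2 + x + 4/3
check: W g = -2x
so W g − (-2)·g = -2x^2 + 8/3 = f ✓

the result is g(x) = -x^2 + x + 4/3


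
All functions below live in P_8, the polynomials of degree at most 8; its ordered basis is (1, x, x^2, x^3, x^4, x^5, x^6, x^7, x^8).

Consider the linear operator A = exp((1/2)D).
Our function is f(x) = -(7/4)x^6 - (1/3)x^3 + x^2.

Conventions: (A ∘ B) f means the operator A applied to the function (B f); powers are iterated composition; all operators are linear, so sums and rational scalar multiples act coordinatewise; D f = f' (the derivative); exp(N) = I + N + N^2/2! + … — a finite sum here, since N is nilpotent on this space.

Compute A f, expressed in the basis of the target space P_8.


order-1 term: -(21/4)x^5 - (1/2)x^2 + x
order-2 term: -(105/16)x^4 - (1/4)x + 1/4
order-3 term: -(35/8)x^3 - 1/24
order-4 term: -(105/64)x^2
order-5 term: -(21/64)x
order-6 term: -7/256
the series for exp((1/2)D) f terminates at order 6
exp((1/2)D) f = -(7/4)x^6 - (21/4)x^5 - (105/16)x^4 - (113/24)x^3 - (73/64)x^2 + (27/64)x + 139/768

the result is g(x) = -(7/4)x^6 - (21/4)x^5 - (105/16)x^4 - (113/24)x^3 - (73/64)x^2 + (27/64)x + 139/768


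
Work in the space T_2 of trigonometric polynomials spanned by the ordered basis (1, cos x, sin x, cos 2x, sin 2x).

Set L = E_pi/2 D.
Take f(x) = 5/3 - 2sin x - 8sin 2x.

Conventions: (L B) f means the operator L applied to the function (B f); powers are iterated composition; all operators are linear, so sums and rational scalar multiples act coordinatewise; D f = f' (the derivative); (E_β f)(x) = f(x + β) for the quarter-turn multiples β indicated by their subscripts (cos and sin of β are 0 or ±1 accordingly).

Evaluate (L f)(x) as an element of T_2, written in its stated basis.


the result is g(x) = 2sin x + 16cos 2x

D f = -2cos x - 16cos 2x
E_pi/2 D f = 2sin x + 16cos 2x


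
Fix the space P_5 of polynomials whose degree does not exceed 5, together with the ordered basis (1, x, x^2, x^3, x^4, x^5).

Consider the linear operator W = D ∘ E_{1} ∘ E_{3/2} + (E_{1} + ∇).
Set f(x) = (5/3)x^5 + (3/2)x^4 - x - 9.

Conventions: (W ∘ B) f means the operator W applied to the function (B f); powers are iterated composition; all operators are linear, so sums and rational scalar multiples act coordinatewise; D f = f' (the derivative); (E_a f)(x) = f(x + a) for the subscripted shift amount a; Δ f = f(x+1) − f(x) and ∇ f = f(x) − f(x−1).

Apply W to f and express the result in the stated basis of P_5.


E_{3/2} f = (5/3)x^5 + 14x^4 + (93/2)x^3 + (153/2)x^2 + (983/16)x + 39/4
E_{1} E_{3/2} f = (5/3)x^5 + (67/3)x^4 + (715/6)x^3 + (950/3)x^2 + (20077/48)x + 10073/48
D E_{1} E_{3/2} f = (25/3)x^4 + (268/3)x^3 + (715/2)x^2 + (1900/3)x + 20077/48
E_{1} f = (5/3)x^5 + (59/6)x^4 + (68/3)x^3 + (77/3)x^2 + (40/3)x - 41/6
∇ f = (25/3)x^4 - (32/3)x^3 + (23/3)x^2 - (7/3)x - 5/6
(E_{1} + ∇) f = (5/3)x^5 + (109/6)x^4 + 12x^3 + (100/3)x^2 + 11x - 23/3
(D ∘ E_{1} ∘ E_{3/2} + (E_{1} + ∇)) f = (5/3)x^5 + (53/2)x^4 + (304/3)x^3 + (2345/6)x^2 + (1933/3)x + 19709/48

the image equals g(x) = (5/3)x^5 + (53/2)x^4 + (304/3)x^3 + (2345/6)x^2 + (1933/3)x + 19709/48


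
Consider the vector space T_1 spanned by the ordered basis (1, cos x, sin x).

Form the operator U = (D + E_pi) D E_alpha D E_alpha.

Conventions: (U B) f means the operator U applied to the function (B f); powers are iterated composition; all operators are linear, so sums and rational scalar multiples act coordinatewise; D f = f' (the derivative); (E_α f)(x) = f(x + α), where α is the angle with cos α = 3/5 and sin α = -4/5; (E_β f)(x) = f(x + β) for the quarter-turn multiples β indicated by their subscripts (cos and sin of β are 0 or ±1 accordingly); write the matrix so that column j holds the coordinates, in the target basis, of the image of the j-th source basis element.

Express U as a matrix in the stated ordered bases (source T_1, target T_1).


image of 1: 0
image of cos x: -(31/25)cos x + (17/25)sin x
image of sin x: -(17/25)cos x - (31/25)sin x
each image's coordinates form column j of the matrix

the matrix is [[0, 0, 0]; [0, -31/25, -17/25]; [0, 17/25, -31/25]] (rows listed top to bottom)


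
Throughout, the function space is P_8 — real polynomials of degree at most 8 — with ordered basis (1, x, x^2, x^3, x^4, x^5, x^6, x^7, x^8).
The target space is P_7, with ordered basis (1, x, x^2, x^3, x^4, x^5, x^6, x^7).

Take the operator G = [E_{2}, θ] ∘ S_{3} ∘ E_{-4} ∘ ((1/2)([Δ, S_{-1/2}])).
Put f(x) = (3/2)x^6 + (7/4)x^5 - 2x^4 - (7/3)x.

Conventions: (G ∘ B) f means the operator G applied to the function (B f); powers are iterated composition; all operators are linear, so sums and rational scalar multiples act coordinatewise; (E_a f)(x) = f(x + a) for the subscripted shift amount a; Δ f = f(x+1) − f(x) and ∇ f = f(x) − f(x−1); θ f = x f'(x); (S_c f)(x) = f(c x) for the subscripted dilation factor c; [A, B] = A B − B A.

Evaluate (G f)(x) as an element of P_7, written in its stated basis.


S_{-1/2} f = (3/128)x^6 - (7/128)x^5 - (1/8)x^4 + (7/6)x
Δ S_{-1/2} f = (9/64)x^5 + (5/64)x^4 - (37/64)x^3 - (121/128)x^2 - (81/128)x + 97/96
Δ f = 9x^5 + (125/4)x^4 + (79/2)x^3 + 28x^2 + (39/4)x - 13/12
S_{-1/2} Δ f = -(9/32)x^5 + (125/64)x^4 - (79/16)x^3 + 7x^2 - (39/8)x - 13/12
[Δ, S_{-1/2}] f = (27/64)x^5 - (15/8)x^4 + (279/64)x^3 - (1017/128)x^2 + (543/128)x + 67/32
((1/2)([Δ, S_{-1/2}])) f = (27/128)x^5 - (15/16)x^4 + (279/128)x^3 - (1017/256)x^2 + (543/256)x + 67/64
E_{-4} ((1/2)([Δ, S_{-1/2}])) f = (27/128)x^5 - (165/32)x^4 + (6519/128)x^3 - (65313/256)x^2 + (166023/256)x - 1333/2
S_{3} E_{-4} ((1/2)([Δ, S_{-1/2}])) f = (6561/128)x^5 - (13365/32)x^4 + (176013/128)x^3 - (587817/256)x^2 + (498069/256)x - 1333/2
θ (S_{3} ∘ E_{-4}) ((1/2)([Δ, S_{-1/2}])) f = (32805/128)x^5 - (13365/8)x^4 + (528039/128)x^3 - (587817/128)x^2 + (498069/256)x
E_{2} θ (S_{3} ∘ E_{-4}) ((1/2)([Δ, S_{-1/2}])) f = (32805/128)x^5 + (57105/64)x^4 + (129519/128)x^3 + (72657/128)x^2 + (31509/256)x - 567/128
E_{2} (S_{3} ∘ E_{-4}) ((1/2)([Δ, S_{-1/2}])) f = (6561/128)x^5 + (6075/64)x^4 + (10773/128)x^3 + (8019/256)x^2 - (567/256)x - 181/128
θ E_{2} (S_{3} ∘ E_{-4}) ((1/2)([Δ, S_{-1/2}])) f = (32805/128)x^5 + (6075/16)x^4 + (32319/128)x^3 + (8019/128)x^2 - (567/256)x
[E_{2}, θ] (S_{3} ∘ E_{-4}) ((1/2)([Δ, S_{-1/2}])) f = (32805/64)x^4 + (6075/8)x^3 + (32319/64)x^2 + (8019/64)x - 567/128

the result is g(x) = (32805/64)x^4 + (6075/8)x^3 + (32319/64)x^2 + (8019/64)x - 567/128


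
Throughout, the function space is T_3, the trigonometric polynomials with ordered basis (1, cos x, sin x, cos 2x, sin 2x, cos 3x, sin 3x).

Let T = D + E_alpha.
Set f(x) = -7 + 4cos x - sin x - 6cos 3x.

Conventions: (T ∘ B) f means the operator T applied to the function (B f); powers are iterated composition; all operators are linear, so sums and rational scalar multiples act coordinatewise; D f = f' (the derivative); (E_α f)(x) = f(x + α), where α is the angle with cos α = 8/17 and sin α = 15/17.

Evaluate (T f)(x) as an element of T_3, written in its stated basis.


the result is g(x) = -7 - 8sin x + (29328/4913)cos 3x + (85464/4913)sin 3x

D f = -cos x - 4sin x + 18sin 3x
E_alpha f = -7 + cos x - 4sin x + (29328/4913)cos 3x - (2970/4913)sin 3x
(D + E_alpha) f = -7 - 8sin x + (29328/4913)cos 3x + (85464/4913)sin 3x


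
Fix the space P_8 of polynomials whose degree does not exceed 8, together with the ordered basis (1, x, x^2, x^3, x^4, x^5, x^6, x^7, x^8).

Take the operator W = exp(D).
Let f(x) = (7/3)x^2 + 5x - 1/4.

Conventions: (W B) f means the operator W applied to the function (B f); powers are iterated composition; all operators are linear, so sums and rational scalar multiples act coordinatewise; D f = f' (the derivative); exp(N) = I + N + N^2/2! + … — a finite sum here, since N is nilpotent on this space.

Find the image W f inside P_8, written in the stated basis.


g(x) = (7/3)x^2 + (29/3)x + 85/12

order-1 term: (14/3)x + 5
order-2 term: 7/3
the series for exp(D) f terminates at order 2
exp(D) f = (7/3)x^2 + (29/3)x + 85/12


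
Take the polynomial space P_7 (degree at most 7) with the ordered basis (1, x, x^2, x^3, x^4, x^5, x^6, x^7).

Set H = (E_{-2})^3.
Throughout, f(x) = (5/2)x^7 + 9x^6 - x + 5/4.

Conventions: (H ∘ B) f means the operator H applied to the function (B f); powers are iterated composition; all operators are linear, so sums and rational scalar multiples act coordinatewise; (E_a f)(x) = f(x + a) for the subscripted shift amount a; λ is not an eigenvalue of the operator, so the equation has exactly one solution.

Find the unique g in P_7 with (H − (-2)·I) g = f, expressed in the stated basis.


the result is g(x) = (5/6)x^7 + (44/3)x^6 - 34x^5 - 880x^4 + 5560x^3 + 22560x^2 - (457633/3)x - 135169/4

write g with unknown coordinates in the stated basis and equate coefficients in (H − (-2)·I) g = f
solving from the highest basis element down gives g = (5/6)x^7 + (44/3)x^6 - 34x^5 - 880x^4 + 5560x^3 + 22560x^2 - (457633/3)x - 135169/4
check: H g = (5/6)x^7 - (61/3)x^6 + 68x^5 + 1760x^4 - 11120x^3 - 45120x^2 + (915263/3)x + 270343/4
so H g − (-2)·g = (5/2)x^7 + 9x^6 - x + 5/4 = f ✓


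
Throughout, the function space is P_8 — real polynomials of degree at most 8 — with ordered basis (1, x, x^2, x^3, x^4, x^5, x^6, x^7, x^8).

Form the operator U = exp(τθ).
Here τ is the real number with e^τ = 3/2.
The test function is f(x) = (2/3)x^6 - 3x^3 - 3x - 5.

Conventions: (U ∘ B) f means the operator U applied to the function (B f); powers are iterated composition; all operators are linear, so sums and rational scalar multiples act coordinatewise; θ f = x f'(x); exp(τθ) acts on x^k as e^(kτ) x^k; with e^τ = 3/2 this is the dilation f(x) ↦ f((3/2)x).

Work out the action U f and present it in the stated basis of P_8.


exp(τθ) x^k = e^(kτ) x^k; with e^τ = 3/2 this sends x^k to (3/2)^k x^k
x ↦ 3/2 x
x^3 ↦ 27/8 x^3
x^6 ↦ 729/64 x^6
applying this coordinatewise to f: exp(τθ) f = (243/32)x^6 - (81/8)x^3 - (9/2)x - 5

the result is g(x) = (243/32)x^6 - (81/8)x^3 - (9/2)x - 5


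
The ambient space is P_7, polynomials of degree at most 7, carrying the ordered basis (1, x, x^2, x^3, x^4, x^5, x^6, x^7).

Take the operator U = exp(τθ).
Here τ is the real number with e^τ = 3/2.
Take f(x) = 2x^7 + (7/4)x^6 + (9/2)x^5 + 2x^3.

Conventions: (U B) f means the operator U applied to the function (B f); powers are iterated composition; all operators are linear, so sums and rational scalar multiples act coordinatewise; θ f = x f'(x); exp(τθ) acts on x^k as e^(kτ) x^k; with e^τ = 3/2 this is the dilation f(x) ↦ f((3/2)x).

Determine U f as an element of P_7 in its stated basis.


g(x) = (2187/64)x^7 + (5103/256)x^6 + (2187/64)x^5 + (27/4)x^3

exp(τθ) x^k = e^(kτ) x^k; with e^τ = 3/2 this sends x^k to (3/2)^k x^k
x^3 ↦ 27/8 x^3
x^5 ↦ 243/32 x^5
x^6 ↦ 729/64 x^6
x^7 ↦ 2187/128 x^7
applying this coordinatewise to f: exp(τθ) f = (2187/64)x^7 + (5103/256)x^6 + (2187/64)x^5 + (27/4)x^3


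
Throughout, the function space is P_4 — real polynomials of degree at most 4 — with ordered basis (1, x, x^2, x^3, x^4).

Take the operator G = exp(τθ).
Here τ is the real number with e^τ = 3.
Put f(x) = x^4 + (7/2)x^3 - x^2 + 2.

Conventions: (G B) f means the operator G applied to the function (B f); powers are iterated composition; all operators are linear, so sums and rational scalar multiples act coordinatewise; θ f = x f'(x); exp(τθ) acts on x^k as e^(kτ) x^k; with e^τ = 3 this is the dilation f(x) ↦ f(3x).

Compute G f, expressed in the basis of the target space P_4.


the result is g(x) = 81x^4 + (189/2)x^3 - 9x^2 + 2

exp(τθ) x^k = e^(kτ) x^k; with e^τ = 3 this sends x^k to 3^k x^k
x^2 ↦ 9 x^2
x^3 ↦ 27 x^3
x^4 ↦ 81 x^4
applying this coordinatewise to f: exp(τθ) f = 81x^4 + (189/2)x^3 - 9x^2 + 2


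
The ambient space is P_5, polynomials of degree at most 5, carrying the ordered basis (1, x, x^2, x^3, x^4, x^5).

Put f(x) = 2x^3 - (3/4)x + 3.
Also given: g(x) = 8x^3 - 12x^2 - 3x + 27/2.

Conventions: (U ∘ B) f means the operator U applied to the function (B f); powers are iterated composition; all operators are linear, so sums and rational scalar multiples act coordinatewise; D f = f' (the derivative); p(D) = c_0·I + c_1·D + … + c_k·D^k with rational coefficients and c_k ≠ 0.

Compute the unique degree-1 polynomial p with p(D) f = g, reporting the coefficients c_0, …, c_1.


D^0 f = 2x^3 - (3/4)x + 3
D^1 f = 6x^2 - 3/4
matching coefficients of g against c_0 f + c_1 Df + … from the top degree down determines the c_i
solution: c_0 = 4, c_1 = -2

c_0 = 4, c_1 = -2


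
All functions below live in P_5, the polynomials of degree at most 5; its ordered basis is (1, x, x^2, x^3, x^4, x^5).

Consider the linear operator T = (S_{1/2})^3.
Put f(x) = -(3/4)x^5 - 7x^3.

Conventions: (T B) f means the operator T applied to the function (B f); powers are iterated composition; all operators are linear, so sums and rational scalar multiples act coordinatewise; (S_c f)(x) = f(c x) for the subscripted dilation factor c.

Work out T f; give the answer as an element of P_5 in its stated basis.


S_{1/2} f = -(3/128)x^5 - (7/8)x^3
S_{1/2} S_{1/2} f = -(3/4096)x^5 - (7/64)x^3
S_{1/2} S_{1/2} S_{1/2} f = -(3/131072)x^5 - (7/512)x^3

g(x) = -(3/131072)x^5 - (7/512)x^3


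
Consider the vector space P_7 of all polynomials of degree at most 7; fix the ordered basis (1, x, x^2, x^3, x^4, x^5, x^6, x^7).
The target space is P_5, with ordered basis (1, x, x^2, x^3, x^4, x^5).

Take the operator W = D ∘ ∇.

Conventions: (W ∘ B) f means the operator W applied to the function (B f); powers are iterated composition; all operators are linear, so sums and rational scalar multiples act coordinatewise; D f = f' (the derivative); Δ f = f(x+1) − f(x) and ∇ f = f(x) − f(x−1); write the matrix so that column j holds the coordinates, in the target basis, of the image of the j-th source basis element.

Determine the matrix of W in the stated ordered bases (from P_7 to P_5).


image of 1: 0
image of x: 0
image of x^2: 2
image of x^3: 6x - 3
image of x^4: 12x^2 - 12x + 4
image of x^5: 20x^3 - 30x^2 + 20x - 5
image of x^6: 30x^4 - 60x^3 + 60x^2 - 30x + 6
image of x^7: 42x^5 - 105x^4 + 140x^3 - 105x^2 + 42x - 7
each image's coordinates form column j of the matrix

the matrix is [[0, 0, 2, -3, 4, -5, 6, -7]; [0, 0, 0, 6, -12, 20, -30, 42]; [0, 0, 0, 0, 12, -30, 60, -105]; [0, 0, 0, 0, 0, 20, -60, 140]; [0, 0, 0, 0, 0, 0, 30, -105]; [0, 0, 0, 0, 0, 0, 0, 42]] (rows listed top to bottom)


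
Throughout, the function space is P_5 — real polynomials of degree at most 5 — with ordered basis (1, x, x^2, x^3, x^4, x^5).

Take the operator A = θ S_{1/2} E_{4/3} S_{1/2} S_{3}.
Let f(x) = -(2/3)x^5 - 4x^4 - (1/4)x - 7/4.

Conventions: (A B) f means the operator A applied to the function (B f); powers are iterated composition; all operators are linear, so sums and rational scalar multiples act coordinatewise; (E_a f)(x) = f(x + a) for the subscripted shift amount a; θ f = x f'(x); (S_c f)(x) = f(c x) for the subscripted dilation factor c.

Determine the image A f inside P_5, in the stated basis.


the result is g(x) = -(405/512)x^5 - (27/2)x^4 - (297/4)x^3 - 168x^2 - (2179/16)x

S_{3} f = -162x^5 - 324x^4 - (3/4)x - 7/4
S_{1/2} S_{3} f = -(81/16)x^5 - (81/4)x^4 - (3/8)x - 7/4
E_{4/3} S_{1/2} S_{3} f = -(81/16)x^5 - 54x^4 - 198x^3 - 336x^2 - (2179/8)x - 1051/12
S_{1/2} E_{4/3} S_{1/2} S_{3} f = -(81/512)x^5 - (27/8)x^4 - (99/4)x^3 - 84x^2 - (2179/16)x - 1051/12
θ S_{1/2} E_{4/3} S_{1/2} S_{3} f = -(405/512)x^5 - (27/2)x^4 - (297/4)x^3 - 168x^2 - (2179/16)x


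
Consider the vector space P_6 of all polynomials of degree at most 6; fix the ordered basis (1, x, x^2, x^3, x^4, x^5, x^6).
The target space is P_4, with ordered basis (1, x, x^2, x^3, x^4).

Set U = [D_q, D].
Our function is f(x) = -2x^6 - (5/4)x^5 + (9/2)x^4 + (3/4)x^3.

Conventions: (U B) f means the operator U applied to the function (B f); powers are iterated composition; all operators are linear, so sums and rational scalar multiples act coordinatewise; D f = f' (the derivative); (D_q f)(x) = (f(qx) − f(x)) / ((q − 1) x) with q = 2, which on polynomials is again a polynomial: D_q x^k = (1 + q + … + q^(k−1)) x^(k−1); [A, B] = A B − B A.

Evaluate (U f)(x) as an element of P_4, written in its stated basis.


D f = -12x^5 - (25/4)x^4 + 18x^3 + (9/4)x^2
D_q D f = -372x^4 - (375/4)x^3 + 126x^2 + (27/4)x
D_q f = -126x^5 - (155/4)x^4 + (135/2)x^3 + (21/4)x^2
D D_q f = -630x^4 - 155x^3 + (405/2)x^2 + (21/2)x
[D_q, D] f = 258x^4 + (245/4)x^3 - (153/2)x^2 - (15/4)x

g(x) = 258x^4 + (245/4)x^3 - (153/2)x^2 - (15/4)x


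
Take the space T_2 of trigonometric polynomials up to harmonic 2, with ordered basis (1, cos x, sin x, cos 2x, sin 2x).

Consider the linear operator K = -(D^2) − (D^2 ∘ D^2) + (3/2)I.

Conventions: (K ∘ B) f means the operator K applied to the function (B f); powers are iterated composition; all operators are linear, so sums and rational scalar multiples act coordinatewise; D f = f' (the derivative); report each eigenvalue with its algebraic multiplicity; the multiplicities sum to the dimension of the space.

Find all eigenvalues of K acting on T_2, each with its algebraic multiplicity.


image of 1: 3/2
image of cos x: (3/2)cos x
image of sin x: (3/2)sin x
image of cos 2x: -(21/2)cos 2x
image of sin 2x: -(21/2)sin 2x
the matrix is diagonal; its diagonal is (3/2, 3/2, 3/2, -21/2, -21/2)
for a triangular matrix the eigenvalues are the diagonal entries, with algebraic multiplicity their repetition count

λ = -21/2 (multiplicity 2), λ = 3/2 (multiplicity 3)


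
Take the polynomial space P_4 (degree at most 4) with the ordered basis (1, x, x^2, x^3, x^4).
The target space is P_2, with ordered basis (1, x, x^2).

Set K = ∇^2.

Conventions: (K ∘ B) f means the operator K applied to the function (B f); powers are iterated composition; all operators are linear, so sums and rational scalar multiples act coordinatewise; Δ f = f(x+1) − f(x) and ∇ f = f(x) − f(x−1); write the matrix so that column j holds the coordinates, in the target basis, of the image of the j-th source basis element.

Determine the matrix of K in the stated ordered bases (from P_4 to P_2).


the matrix is [[0, 0, 2, -6, 14]; [0, 0, 0, 6, -24]; [0, 0, 0, 0, 12]] (rows listed top to bottom)

image of 1: 0
image of x: 0
image of x^2: 2
image of x^3: 6x - 6
image of x^4: 12x^2 - 24x + 14
each image's coordinates form column j of the matrix


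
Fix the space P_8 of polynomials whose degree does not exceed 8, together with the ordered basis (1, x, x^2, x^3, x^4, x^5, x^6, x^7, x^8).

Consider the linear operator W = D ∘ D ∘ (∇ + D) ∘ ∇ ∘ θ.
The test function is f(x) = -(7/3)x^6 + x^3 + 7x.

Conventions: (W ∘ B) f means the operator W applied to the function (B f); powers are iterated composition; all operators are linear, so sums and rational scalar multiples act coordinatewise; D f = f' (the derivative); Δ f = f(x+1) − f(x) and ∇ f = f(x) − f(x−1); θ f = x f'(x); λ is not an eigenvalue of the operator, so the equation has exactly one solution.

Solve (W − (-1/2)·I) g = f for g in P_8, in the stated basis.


write g with unknown coordinates in the stated basis and equate coefficients in (W − (-1/2)·I) g = f
solving from the highest basis element down gives g = -(14/3)x^6 + 2x^3 + 40320x^2 - 60466x + 30240
check: W g = -20160x^2 + 30240x - 15120
so W g − (-1/2)·g = -(7/3)x^6 + x^3 + 7x = f ✓

g(x) = -(14/3)x^6 + 2x^3 + 40320x^2 - 60466x + 30240


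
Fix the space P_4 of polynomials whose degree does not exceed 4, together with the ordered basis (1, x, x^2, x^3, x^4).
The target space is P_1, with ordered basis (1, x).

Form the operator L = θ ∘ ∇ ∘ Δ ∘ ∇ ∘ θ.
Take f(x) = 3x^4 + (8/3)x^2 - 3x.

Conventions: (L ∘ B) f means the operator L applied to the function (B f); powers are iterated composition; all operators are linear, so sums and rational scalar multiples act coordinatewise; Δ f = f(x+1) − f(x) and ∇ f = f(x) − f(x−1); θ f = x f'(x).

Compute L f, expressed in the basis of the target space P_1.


g(x) = 288x

θ f = 12x^4 + (16/3)x^2 - 3x
∇ θ f = 48x^3 - 72x^2 + (176/3)x - 61/3
Δ ∇ θ f = 144x^2 + 104/3
∇ (Δ ∘ ∇ ∘ θ) f = 288x - 144
θ ∇ (Δ ∘ ∇ ∘ θ) f = 288x


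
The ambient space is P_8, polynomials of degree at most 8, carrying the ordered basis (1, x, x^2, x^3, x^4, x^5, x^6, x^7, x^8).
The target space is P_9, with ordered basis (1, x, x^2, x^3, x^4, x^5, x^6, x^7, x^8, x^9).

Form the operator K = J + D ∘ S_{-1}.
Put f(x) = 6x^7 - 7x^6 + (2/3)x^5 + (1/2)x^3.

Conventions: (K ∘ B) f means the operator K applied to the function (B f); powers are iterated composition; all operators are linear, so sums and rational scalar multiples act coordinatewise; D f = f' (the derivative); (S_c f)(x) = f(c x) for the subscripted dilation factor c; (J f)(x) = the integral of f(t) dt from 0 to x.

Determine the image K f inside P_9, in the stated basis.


J f = (3/4)x^8 - x^7 + (1/9)x^6 + (1/8)x^4
S_{-1} f = -6x^7 - 7x^6 - (2/3)x^5 - (1/2)x^3
D S_{-1} f = -42x^6 - 42x^5 - (10/3)x^4 - (3/2)x^2
(J + D ∘ S_{-1}) f = (3/4)x^8 - x^7 - (377/9)x^6 - 42x^5 - (77/24)x^4 - (3/2)x^2

the result is g(x) = (3/4)x^8 - x^7 - (377/9)x^6 - 42x^5 - (77/24)x^4 - (3/2)x^2


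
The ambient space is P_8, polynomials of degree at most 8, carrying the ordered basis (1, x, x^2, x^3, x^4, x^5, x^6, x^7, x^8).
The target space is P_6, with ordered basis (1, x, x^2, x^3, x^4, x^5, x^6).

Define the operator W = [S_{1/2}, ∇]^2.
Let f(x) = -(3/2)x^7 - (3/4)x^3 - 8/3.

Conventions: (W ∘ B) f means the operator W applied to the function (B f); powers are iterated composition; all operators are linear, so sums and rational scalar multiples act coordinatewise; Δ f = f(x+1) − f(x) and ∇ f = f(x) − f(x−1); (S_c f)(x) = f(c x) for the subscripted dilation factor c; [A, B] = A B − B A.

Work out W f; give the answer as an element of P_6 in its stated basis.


g(x) = -(63/8192)x^5 + (2835/16384)x^4 - (3255/2048)x^3 + (121905/16384)x^2 - (36597/2048)x + 291789/16384

∇ f = -(21/2)x^6 + (63/2)x^5 - (105/2)x^4 + (105/2)x^3 - (135/4)x^2 + (51/4)x - 9/4
S_{1/2} ∇ f = -(21/128)x^6 + (63/64)x^5 - (105/32)x^4 + (105/16)x^3 - (135/16)x^2 + (51/8)x - 9/4
S_{1/2} f = -(3/256)x^7 - (3/32)x^3 - 8/3
∇ S_{1/2} f = -(21/256)x^6 + (63/256)x^5 - (105/256)x^4 + (105/256)x^3 - (135/256)x^2 + (93/256)x - 27/256
[S_{1/2}, ∇] f = -(21/256)x^6 + (189/256)x^5 - (735/256)x^4 + (1575/256)x^3 - (2025/256)x^2 + (1539/256)x - 549/256
∇ [S_{1/2}, ∇] f = -(63/128)x^5 + (315/64)x^4 - (2625/128)x^3 + (2835/64)x^2 - (6393/128)x + 1521/64
S_{1/2} ∇ [S_{1/2}, ∇] f = -(63/4096)x^5 + (315/1024)x^4 - (2625/1024)x^3 + (2835/256)x^2 - (6393/256)x + 1521/64
S_{1/2} [S_{1/2}, ∇] f = -(21/16384)x^6 + (189/8192)x^5 - (735/4096)x^4 + (1575/2048)x^3 - (2025/1024)x^2 + (1539/512)x - 549/256
∇ S_{1/2} [S_{1/2}, ∇] f = -(63/8192)x^5 + (2205/16384)x^4 - (1995/2048)x^3 + (59535/16384)x^2 - (14547/2048)x + 97587/16384
[S_{1/2}, ∇] [S_{1/2}, ∇] f = -(63/8192)x^5 + (2835/16384)x^4 - (3255/2048)x^3 + (121905/16384)x^2 - (36597/2048)x + 291789/16384


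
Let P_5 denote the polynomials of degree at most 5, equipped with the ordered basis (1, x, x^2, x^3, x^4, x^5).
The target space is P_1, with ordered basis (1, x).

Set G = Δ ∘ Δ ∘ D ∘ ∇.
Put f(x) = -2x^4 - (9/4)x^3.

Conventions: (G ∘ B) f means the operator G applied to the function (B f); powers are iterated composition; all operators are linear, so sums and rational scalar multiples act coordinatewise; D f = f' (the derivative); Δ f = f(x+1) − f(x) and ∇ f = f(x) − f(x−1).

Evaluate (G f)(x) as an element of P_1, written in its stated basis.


∇ f = -8x^3 + (21/4)x^2 - (5/4)x - 1/4
D ∇ f = -24x^2 + (21/2)x - 5/4
Δ D ∇ f = -48x - 27/2
Δ (Δ ∘ D ∘ ∇) f = -48

the result is g(x) = -48


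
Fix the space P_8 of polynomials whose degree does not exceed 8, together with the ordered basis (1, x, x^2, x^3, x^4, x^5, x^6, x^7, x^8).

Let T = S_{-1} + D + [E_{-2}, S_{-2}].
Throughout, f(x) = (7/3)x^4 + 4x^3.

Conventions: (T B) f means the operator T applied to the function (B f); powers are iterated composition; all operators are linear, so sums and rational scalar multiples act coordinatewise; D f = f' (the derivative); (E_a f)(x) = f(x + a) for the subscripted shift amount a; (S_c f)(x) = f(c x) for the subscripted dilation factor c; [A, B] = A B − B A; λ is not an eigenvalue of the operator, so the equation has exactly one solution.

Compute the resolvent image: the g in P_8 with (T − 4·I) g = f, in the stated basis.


write g with unknown coordinates in the stated basis and equate coefficients in (T − 4·I) g = f
solving from the highest basis element down gives g = -(7/9)x^4 + (256/9)x^3 + (5728/9)x^2 - (140416/45)x - 555472/135
check: T g = -(7/9)x^4 + (1060/9)x^3 + (22912/9)x^2 - (561664/45)x - 2221888/135
so T g − 4·g = (7/3)x^4 + 4x^3 = f ✓

the result is g(x) = -(7/9)x^4 + (256/9)x^3 + (5728/9)x^2 - (140416/45)x - 555472/135


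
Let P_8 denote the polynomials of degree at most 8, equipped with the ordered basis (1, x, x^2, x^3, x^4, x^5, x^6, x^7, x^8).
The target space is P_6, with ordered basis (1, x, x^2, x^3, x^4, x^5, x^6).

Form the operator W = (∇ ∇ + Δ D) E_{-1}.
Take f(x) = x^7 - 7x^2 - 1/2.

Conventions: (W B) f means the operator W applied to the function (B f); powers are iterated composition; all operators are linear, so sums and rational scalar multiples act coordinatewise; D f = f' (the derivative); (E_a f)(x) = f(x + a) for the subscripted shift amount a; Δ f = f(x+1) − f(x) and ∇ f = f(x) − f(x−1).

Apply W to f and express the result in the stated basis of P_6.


the result is g(x) = 84x^5 - 525x^4 + 1890x^3 - 3885x^2 + 4256x - 1967

E_{-1} f = x^7 - 7x^6 + 21x^5 - 35x^4 + 35x^3 - 28x^2 + 21x - 17/2
∇ E_{-1} f = 7x^6 - 63x^5 + 245x^4 - 525x^3 + 651x^2 - 455x + 148
∇ ∇ E_{-1} f = 42x^5 - 420x^4 + 1750x^3 - 3780x^2 + 4214x - 1946
D E_{-1} f = 7x^6 - 42x^5 + 105x^4 - 140x^3 + 105x^2 - 56x + 21
Δ D E_{-1} f = 42x^5 - 105x^4 + 140x^3 - 105x^2 + 42x - 21
(∇ ∇ + Δ D) E_{-1} f = 84x^5 - 525x^4 + 1890x^3 - 3885x^2 + 4256x - 1967


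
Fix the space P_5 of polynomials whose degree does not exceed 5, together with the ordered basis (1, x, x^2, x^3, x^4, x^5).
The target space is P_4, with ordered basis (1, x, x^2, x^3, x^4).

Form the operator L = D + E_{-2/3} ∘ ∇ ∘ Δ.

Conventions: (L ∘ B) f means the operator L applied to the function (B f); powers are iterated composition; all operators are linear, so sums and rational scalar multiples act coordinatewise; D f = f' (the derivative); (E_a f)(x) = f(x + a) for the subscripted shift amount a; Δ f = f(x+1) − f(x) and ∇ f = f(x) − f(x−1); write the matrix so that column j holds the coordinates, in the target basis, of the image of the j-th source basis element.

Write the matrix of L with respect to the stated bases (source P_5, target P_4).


image of 1: 0
image of x: 1
image of x^2: 2x + 2
image of x^3: 3x^2 + 6x - 4
image of x^4: 4x^3 + 12x^2 - 16x + 22/3
image of x^5: 5x^4 + 20x^3 - 40x^2 + (110/3)x - 340/27
each image's coordinates form column j of the matrix

the matrix is [[0, 1, 2, -4, 22/3, -340/27]; [0, 0, 2, 6, -16, 110/3]; [0, 0, 0, 3, 12, -40]; [0, 0, 0, 0, 4, 20]; [0, 0, 0, 0, 0, 5]] (rows listed top to bottom)


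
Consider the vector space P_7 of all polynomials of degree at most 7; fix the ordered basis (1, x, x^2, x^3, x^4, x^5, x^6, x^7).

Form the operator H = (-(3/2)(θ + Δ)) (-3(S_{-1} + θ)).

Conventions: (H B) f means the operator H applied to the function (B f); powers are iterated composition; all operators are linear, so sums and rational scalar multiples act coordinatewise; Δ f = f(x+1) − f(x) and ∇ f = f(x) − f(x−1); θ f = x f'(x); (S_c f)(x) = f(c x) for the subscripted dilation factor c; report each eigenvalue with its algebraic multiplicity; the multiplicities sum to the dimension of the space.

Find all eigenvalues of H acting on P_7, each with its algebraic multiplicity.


λ = 0 (multiplicity 2), λ = 27 (multiplicity 2), λ = 90 (multiplicity 2), λ = 189 (multiplicity 2)

image of 1: 0
image of x: 0
image of x^2: 27x^2 + 27x + 27/2
image of x^3: 27x^3 + 27x^2 + 27x + 9
image of x^4: 90x^4 + 90x^3 + 135x^2 + 90x + 45/2
image of x^5: 90x^5 + 90x^4 + 180x^3 + 180x^2 + 90x + 18
image of x^6: 189x^6 + 189x^5 + (945/2)x^4 + 630x^3 + (945/2)x^2 + 189x + 63/2
image of x^7: 189x^7 + 189x^6 + 567x^5 + 945x^4 + 945x^3 + 567x^2 + 189x + 27
the matrix is upper triangular; its diagonal is (0, 0, 27, 27, 90, 90, 189, 189)
for a triangular matrix the eigenvalues are the diagonal entries, with algebraic multiplicity their repetition count


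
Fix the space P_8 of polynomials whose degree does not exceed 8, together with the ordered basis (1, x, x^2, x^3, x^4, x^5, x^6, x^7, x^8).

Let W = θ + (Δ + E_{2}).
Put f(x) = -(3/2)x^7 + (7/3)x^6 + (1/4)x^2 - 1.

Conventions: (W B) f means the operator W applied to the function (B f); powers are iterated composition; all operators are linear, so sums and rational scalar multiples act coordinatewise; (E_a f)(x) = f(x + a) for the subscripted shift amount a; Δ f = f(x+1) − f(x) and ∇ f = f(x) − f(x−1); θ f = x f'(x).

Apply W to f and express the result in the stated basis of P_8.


g(x) = -12x^7 - (91/6)x^6 - (231/2)x^5 - (595/2)x^4 - (945/2)x^3 - (1775/4)x^2 - 219x - 499/12

θ f = -(21/2)x^7 + 14x^6 + (1/2)x^2
Δ f = -(21/2)x^6 - (35/2)x^5 - (35/2)x^4 - (35/6)x^3 + (7/2)x^2 + 4x + 13/12
E_{2} f = -(3/2)x^7 - (56/3)x^6 - 98x^5 - 280x^4 - (1400/3)x^3 - (1791/4)x^2 - 223x - 128/3
(Δ + E_{2}) f = -(3/2)x^7 - (175/6)x^6 - (231/2)x^5 - (595/2)x^4 - (945/2)x^3 - (1777/4)x^2 - 219x - 499/12
(θ + (Δ + E_{2})) f = -12x^7 - (91/6)x^6 - (231/2)x^5 - (595/2)x^4 - (945/2)x^3 - (1775/4)x^2 - 219x - 499/12


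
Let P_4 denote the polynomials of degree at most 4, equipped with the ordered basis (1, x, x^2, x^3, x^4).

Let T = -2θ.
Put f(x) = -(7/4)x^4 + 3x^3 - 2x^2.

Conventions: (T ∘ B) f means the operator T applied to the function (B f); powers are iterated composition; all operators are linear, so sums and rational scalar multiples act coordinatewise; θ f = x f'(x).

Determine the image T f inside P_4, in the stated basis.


θ f = -7x^4 + 9x^3 - 4x^2
(-2θ) f = 14x^4 - 18x^3 + 8x^2

g(x) = 14x^4 - 18x^3 + 8x^2


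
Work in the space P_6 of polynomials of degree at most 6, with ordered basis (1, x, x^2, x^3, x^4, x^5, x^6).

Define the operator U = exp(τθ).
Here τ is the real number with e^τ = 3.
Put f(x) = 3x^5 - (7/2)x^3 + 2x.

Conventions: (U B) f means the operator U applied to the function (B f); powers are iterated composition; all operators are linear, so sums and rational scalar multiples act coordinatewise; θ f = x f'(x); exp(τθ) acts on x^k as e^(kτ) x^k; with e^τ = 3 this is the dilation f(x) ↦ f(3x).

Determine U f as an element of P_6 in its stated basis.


exp(τθ) x^k = e^(kτ) x^k; with e^τ = 3 this sends x^k to 3^k x^k
x ↦ 3 x
x^3 ↦ 27 x^3
x^5 ↦ 243 x^5
applying this coordinatewise to f: exp(τθ) f = 729x^5 - (189/2)x^3 + 6x

the image equals g(x) = 729x^5 - (189/2)x^3 + 6x


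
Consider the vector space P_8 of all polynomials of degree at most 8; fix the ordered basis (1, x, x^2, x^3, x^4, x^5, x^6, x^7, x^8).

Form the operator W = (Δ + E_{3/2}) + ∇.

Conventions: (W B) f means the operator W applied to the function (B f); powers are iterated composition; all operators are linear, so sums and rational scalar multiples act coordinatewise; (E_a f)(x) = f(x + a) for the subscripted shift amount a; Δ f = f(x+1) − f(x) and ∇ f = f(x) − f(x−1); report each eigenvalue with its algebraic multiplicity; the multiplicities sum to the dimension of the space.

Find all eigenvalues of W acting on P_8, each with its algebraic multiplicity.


λ = 1 (multiplicity 9)

image of 1: 1
image of x: x + 7/2
image of x^2: x^2 + 7x + 9/4
image of x^3: x^3 + (21/2)x^2 + (27/4)x + 43/8
image of x^4: x^4 + 14x^3 + (27/2)x^2 + (43/2)x + 81/16
image of x^5: x^5 + (35/2)x^4 + (45/2)x^3 + (215/4)x^2 + (405/16)x + 307/32
image of x^6: x^6 + 21x^5 + (135/4)x^4 + (215/2)x^3 + (1215/16)x^2 + (921/16)x + 729/64
image of x^7: x^7 + (49/2)x^6 + (189/4)x^5 + (1505/8)x^4 + (2835/16)x^3 + (6447/32)x^2 + (5103/64)x + 2443/128
image of x^8: x^8 + 28x^7 + 63x^6 + 301x^5 + (2835/8)x^4 + (2149/4)x^3 + (5103/16)x^2 + (2443/16)x + 6561/256
the matrix is upper triangular; its diagonal is (1, 1, 1, 1, 1, 1, 1, 1, 1)
for a triangular matrix the eigenvalues are the diagonal entries, with algebraic multiplicity their repetition count


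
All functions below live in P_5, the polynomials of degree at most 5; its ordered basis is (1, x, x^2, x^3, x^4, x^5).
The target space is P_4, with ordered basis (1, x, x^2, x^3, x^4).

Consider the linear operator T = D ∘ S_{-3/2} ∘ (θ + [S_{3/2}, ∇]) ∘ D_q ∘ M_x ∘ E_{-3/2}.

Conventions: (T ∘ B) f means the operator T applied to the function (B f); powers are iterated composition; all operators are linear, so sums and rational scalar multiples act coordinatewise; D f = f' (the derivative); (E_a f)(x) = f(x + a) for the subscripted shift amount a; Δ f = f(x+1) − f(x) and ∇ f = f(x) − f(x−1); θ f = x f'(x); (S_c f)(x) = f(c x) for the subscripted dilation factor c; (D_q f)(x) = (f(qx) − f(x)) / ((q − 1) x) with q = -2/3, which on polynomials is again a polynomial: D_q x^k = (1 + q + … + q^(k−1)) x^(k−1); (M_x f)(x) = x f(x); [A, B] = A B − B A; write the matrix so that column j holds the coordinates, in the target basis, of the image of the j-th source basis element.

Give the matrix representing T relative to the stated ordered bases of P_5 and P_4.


the matrix is [[0, -1/2, 13/4, -245/16, 4987/72, -513205/1728]; [0, 0, 7, -621/16, 3039/16, -88235/96]; [0, 0, 0, -117/8, 4293/32, -116595/128]; [0, 0, 0, 0, 55, -70755/128]; [0, 0, 0, 0, 0, -3325/32]] (rows listed top to bottom)

image of 1: 0
image of x: -1/2
image of x^2: 7x + 13/4
image of x^3: -(117/8)x^2 - (621/16)x - 245/16
image of x^4: 55x^3 + (4293/32)x^2 + (3039/16)x + 4987/72
image of x^5: -(3325/32)x^4 - (70755/128)x^3 - (116595/128)x^2 - (88235/96)x - 513205/1728
each image's coordinates form column j of the matrix


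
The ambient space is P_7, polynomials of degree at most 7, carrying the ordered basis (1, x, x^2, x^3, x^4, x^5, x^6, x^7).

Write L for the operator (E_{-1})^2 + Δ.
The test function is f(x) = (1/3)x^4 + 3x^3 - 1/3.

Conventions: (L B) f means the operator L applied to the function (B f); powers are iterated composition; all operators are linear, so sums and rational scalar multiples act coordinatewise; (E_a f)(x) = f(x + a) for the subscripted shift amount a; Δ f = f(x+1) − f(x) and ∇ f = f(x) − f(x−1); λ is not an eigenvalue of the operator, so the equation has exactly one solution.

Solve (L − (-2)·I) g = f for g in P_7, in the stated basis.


the image equals g(x) = (1/9)x^4 + (31/27)x^3 + (1/27)x^2 - (379/81)x + 77/243

write g with unknown coordinates in the stated basis and equate coefficients in (L − (-2)·I) g = f
solving from the highest basis element down gives g = (1/9)x^4 + (31/27)x^3 + (1/27)x^2 - (379/81)x + 77/243
check: L g = (1/9)x^4 + (19/27)x^3 - (2/27)x^2 + (758/81)x - 235/243
so L g − (-2)·g = (1/3)x^4 + 3x^3 - 1/3 = f ✓


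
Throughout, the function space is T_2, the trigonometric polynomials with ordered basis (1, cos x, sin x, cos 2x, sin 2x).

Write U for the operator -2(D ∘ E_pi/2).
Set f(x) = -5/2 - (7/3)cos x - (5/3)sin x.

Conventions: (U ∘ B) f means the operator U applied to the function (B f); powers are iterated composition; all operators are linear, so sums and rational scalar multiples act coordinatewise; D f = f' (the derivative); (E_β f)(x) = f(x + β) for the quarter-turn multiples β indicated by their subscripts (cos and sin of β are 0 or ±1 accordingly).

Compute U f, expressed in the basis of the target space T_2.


g(x) = -(14/3)cos x - (10/3)sin x

E_pi/2 f = -5/2 - (5/3)cos x + (7/3)sin x
D E_pi/2 f = (7/3)cos x + (5/3)sin x
(-2(D ∘ E_pi/2)) f = -(14/3)cos x - (10/3)sin x
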